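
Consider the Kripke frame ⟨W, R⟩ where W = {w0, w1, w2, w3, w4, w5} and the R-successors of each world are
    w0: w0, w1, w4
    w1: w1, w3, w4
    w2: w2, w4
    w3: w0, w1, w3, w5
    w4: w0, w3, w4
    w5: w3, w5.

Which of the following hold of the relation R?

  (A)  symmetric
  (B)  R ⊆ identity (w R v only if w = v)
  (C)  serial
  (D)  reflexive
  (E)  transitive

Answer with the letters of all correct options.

(A) not symmetric: w0 R w1 but not w1 R w0.
(B) not ⊆ identity: w0 R w1 with w0 ≠ w1.
(C) serial: every world has an R-successor.
(D) reflexive: each world relates to itself.
(E) not transitive: w0 R w1 and w1 R w3 but not w0 R w3.

C, D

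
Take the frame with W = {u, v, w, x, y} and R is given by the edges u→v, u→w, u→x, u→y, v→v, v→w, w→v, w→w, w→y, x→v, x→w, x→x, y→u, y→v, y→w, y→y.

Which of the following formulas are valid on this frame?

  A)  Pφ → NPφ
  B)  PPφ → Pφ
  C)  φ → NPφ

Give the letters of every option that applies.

R is not symmetric: u R v but not v R u.
R is not transitive: u R y and y R u but not u R u.
R is not euclidean: u R v and u R x but not v R x.
(A) Pφ → NPφ is axiom 5; it is valid on a frame exactly when R is euclidean. R is not euclidean, so not valid.
(B) the dual of axiom 4: valid iff R is transitive. R is not transitive — not valid.
(C) φ → NPφ (axiom B) characterises the symmetric frames. R is not symmetric — not valid.

none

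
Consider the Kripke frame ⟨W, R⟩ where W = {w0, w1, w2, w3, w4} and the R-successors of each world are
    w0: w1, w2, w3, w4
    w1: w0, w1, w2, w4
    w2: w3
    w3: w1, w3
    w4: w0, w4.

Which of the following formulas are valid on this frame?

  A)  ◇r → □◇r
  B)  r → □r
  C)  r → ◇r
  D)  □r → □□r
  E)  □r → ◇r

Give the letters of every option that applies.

E

R is not reflexive: not w0 R w0.
R is not transitive: w0 R w1 and w1 R w0 but not w0 R w0.
R is not euclidean: w0 R w1 and w0 R w3 but not w1 R w3.
R is serial: every world has an R-successor.
R is not a subset of the identity: w0 R w1 with w0 ≠ w1.
(A) ◇r → □◇r (axiom 5) characterises the euclidean frames. R is not euclidean — not valid.
(B) r → □r is valid only on frames where every R-edge is a self-loop. Here R ⊄ identity — not valid.
(C) r → ◇r is the dual of axiom T; it is valid on a frame exactly when R is reflexive. R is not reflexive, so not valid.
(D) axiom 4: valid iff R is transitive. R is not transitive — not valid.
(E) □r → ◇r is axiom D; it is valid on a frame exactly when R is serial. R is serial, so valid.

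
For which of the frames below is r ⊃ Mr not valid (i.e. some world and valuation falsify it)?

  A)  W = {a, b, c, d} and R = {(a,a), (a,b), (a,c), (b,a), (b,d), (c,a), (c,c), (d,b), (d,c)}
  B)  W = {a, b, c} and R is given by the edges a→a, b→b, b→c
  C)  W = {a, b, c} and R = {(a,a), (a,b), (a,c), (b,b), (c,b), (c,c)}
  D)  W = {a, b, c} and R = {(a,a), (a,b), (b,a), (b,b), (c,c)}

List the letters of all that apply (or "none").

A, B

The schema r ⊃ Mr is the dual of axiom T; it is valid on a frame iff R is reflexive.
(A) R is not reflexive (not b R b), so the schema fails here.
(B) R is not reflexive (not c R c), so the schema fails here.
(C) R is reflexive (each world relates to itself), so the schema is valid here.
(D) R is reflexive (each world relates to itself), so the schema is valid here.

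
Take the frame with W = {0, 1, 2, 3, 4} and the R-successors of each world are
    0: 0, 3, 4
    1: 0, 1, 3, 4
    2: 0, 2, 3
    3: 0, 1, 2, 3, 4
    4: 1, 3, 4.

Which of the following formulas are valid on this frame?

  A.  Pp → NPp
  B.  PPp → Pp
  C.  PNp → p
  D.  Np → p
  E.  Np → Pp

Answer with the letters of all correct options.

D, E

R is reflexive: each world relates to itself.
R is not symmetric: 0 R 4 but not 4 R 0.
R is not transitive: 0 R 3 and 3 R 1 but not 0 R 1.
R is not euclidean: 0 R 4 and 0 R 0 but not 4 R 0.
R is serial: every world has an R-successor.
(A) Pp → NPp (axiom 5) characterises the euclidean frames. R is not euclidean — not valid.
(B) PPp → Pp is the dual of axiom 4, which corresponds to transitivity. R is not transitive — not valid.
(C) the dual of axiom B: valid iff R is symmetric. R is not symmetric — not valid.
(D) Np → p is axiom T; it is valid on a frame exactly when R is reflexive. R is reflexive, so valid.
(E) Np → Pp is axiom D; it is valid on a frame exactly when R is serial. R is serial, so valid.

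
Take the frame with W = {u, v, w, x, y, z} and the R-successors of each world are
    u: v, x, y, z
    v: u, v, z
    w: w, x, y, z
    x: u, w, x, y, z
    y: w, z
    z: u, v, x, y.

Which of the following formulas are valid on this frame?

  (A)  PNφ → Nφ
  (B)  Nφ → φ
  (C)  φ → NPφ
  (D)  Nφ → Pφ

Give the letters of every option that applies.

D

R is not reflexive: not u R u.
R is not symmetric: u R y but not y R u.
R is not euclidean: u R v and u R x but not v R x.
R is serial: every world has an R-successor.
(A) PNφ → Nφ is the dual of axiom 5, which corresponds to the euclidean property. R is not euclidean — not valid.
(B) Nφ → φ is axiom T; it is valid on a frame exactly when R is reflexive. R is not reflexive, so not valid.
(C) axiom B: valid iff R is symmetric. R is not symmetric — not valid.
(D) Nφ → Pφ (axiom D) characterises the serial frames. R is serial — valid.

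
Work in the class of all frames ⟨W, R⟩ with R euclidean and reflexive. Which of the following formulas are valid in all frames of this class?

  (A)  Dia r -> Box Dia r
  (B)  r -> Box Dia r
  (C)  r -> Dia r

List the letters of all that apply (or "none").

A, B, C

A reflexive euclidean relation is also symmetric (from wRw and wRv the euclidean condition gives vRw) and hence transitive; it is an equivalence relation.
(A) Dia r -> Box Dia r is axiom 5; it is valid on a frame exactly when R is euclidean. Every such R is euclidean, so valid.
(B) r -> Box Dia r is axiom B, which corresponds to symmetry. Every such R is symmetric — valid.
(C) r -> Dia r (the dual of axiom T) characterises the reflexive frames. Every such R is reflexive — valid.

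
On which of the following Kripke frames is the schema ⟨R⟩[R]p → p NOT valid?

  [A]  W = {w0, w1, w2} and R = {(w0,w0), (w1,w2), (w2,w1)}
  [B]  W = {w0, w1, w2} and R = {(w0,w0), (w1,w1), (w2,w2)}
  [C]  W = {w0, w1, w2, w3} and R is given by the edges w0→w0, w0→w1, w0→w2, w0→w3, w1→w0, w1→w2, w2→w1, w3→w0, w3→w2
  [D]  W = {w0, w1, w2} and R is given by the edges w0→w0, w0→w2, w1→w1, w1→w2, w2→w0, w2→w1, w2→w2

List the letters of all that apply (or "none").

C

The schema ⟨R⟩[R]p → p is the dual of axiom B; it is valid on a frame iff R is symmetric.
(A) R is symmetric (every R-edge is matched by its reverse), so the schema is valid here.
(B) R is symmetric (every R-edge is matched by its reverse), so the schema is valid here.
(C) R is not symmetric (w0 R w2 but not w2 R w0), so the schema fails here.
(D) R is symmetric (every R-edge is matched by its reverse), so the schema is valid here.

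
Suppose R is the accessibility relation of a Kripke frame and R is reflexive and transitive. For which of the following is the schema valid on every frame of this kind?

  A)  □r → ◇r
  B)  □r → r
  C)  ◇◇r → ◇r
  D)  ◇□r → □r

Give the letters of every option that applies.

A, B, C

Reflexive relations are serial.
(A) □r → ◇r is axiom D, which corresponds to seriality. Every such R is serial — valid.
(B) axiom T: valid iff R is reflexive. Every such R is reflexive — valid.
(C) the dual of axiom 4: valid iff R is transitive. Every such R is transitive — valid.
(D) ◇□r → □r is the dual of axiom 5, which corresponds to the euclidean property. Such an R need not be euclidean — not valid.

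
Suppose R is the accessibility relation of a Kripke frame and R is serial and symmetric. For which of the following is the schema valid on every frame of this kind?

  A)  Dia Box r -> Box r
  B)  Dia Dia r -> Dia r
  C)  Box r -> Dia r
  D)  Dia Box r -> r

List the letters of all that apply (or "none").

(A) the dual of axiom 5: valid iff R is euclidean. Such an R need not be euclidean — not valid.
(B) Dia Dia r -> Dia r is the dual of axiom 4, which corresponds to transitivity. Such an R need not be transitive — not valid.
(C) axiom D: valid iff R is serial. Every such R is serial — valid.
(D) the dual of axiom B: valid iff R is symmetric. Every such R is symmetric — valid.

C, D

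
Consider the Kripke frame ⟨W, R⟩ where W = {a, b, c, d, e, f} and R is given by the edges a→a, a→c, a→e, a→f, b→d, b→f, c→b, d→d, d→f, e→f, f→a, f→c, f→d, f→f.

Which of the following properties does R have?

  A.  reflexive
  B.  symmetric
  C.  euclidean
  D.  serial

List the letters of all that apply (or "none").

D

(A) not reflexive: not b R b.
(B) not symmetric: a R c but not c R a.
(C) not euclidean: a R c and a R a but not c R a.
(D) serial: every world has an R-successor.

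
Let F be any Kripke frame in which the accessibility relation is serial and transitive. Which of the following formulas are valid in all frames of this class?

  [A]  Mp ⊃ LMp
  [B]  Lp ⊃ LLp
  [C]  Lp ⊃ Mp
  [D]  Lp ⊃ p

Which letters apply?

B, C

(A) Mp ⊃ LMp (axiom 5) characterises the euclidean frames. Such an R need not be euclidean — not valid.
(B) Lp ⊃ LLp is axiom 4, which corresponds to transitivity. Every such R is transitive — valid.
(C) axiom D: valid iff R is serial. Every such R is serial — valid.
(D) Lp ⊃ p is axiom T, which corresponds to reflexivity. Such an R need not be reflexive — not valid.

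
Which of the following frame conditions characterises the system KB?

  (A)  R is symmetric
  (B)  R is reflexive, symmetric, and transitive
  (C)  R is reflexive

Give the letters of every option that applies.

A

(A) KB is sound and complete for exactly this class.
(B) this class determines S5, not KB.
(C) this class determines T (= KT), not KB.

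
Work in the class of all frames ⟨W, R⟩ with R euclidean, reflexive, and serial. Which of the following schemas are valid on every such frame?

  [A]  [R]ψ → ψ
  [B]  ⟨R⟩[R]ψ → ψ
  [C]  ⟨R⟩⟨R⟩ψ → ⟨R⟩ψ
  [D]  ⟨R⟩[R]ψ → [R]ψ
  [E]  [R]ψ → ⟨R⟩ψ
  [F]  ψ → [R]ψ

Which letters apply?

A relation that is euclidean, reflexive, and serial is also symmetric and transitive.
(A) [R]ψ → ψ is axiom T; it is valid on a frame exactly when R is reflexive. Every such R is reflexive, so valid.
(B) ⟨R⟩[R]ψ → ψ (the dual of axiom B) characterises the symmetric frames. Every such R is symmetric — valid.
(C) ⟨R⟩⟨R⟩ψ → ⟨R⟩ψ is the dual of axiom 4, which corresponds to transitivity. Every such R is transitive — valid.
(D) ⟨R⟩[R]ψ → [R]ψ is the dual of axiom 5; it is valid on a frame exactly when R is euclidean. Every such R is euclidean, so valid.
(E) axiom D: valid iff R is serial. Every such R is serial — valid.
(F) ψ → [R]ψ (equivalent to ◇p→p) corresponds to R being a subset of the identity. Such an R need not be a subset of the identity, so not valid.

A, B, C, D, E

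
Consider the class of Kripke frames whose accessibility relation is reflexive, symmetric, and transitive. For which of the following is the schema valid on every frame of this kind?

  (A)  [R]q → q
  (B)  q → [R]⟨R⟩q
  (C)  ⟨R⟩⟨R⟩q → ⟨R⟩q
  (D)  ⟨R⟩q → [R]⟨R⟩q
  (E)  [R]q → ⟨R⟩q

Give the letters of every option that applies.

A, B, C, D, E

A relation that is reflexive, symmetric, and transitive is also euclidean and serial.
(A) [R]q → q (axiom T) characterises the reflexive frames. Every such R is reflexive — valid.
(B) q → [R]⟨R⟩q is axiom B; it is valid on a frame exactly when R is symmetric. Every such R is symmetric, so valid.
(C) the dual of axiom 4: valid iff R is transitive. Every such R is transitive — valid.
(D) ⟨R⟩q → [R]⟨R⟩q (axiom 5) characterises the euclidean frames. Every such R is euclidean — valid.
(E) [R]q → ⟨R⟩q is axiom D, which corresponds to seriality. Every such R is serial — valid.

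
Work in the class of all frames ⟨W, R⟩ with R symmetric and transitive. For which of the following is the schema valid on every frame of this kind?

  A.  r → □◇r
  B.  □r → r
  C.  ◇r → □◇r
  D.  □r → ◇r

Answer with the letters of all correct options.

A, C

A symmetric transitive relation is euclidean (uRv and uRw give vRu by symmetry, then vRw by transitivity).
(A) r → □◇r (axiom B) characterises the symmetric frames. Every such R is symmetric — valid.
(B) □r → r (axiom T) characterises the reflexive frames. Such an R need not be reflexive — not valid.
(C) ◇r → □◇r (axiom 5) characterises the euclidean frames. Every such R is euclidean — valid.
(D) □r → ◇r is axiom D, which corresponds to seriality. Such an R need not be serial — not valid.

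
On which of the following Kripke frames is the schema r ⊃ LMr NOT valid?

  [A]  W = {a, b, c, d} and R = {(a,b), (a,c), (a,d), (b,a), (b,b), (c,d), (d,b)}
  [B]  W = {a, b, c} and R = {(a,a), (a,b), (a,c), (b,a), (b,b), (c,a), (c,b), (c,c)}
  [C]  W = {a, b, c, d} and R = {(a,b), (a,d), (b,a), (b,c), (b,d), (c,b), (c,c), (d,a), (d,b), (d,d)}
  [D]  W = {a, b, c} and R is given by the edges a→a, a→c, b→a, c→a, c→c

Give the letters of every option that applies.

A, B, D

The schema r ⊃ LMr is axiom B; it is valid on a frame iff R is symmetric.
(A) R is not symmetric (a R c but not c R a), so the schema fails here.
(B) R is not symmetric (c R b but not b R c), so the schema fails here.
(C) R is symmetric (every R-edge is matched by its reverse), so the schema is valid here.
(D) R is not symmetric (b R a but not a R b), so the schema fails here.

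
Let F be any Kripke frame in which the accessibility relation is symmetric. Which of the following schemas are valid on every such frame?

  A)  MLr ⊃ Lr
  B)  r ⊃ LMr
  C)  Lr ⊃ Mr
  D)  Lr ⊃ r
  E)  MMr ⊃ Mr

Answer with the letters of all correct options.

B

(A) MLr ⊃ Lr is the dual of axiom 5; it is valid on a frame exactly when R is euclidean. Such an R need not be euclidean, so not valid.
(B) r ⊃ LMr (axiom B) characterises the symmetric frames. Every such R is symmetric — valid.
(C) axiom D: valid iff R is serial. Such an R need not be serial — not valid.
(D) Lr ⊃ r (axiom T) characterises the reflexive frames. Such an R need not be reflexive — not valid.
(E) MMr ⊃ Mr (the dual of axiom 4) characterises the transitive frames. Such an R need not be transitive — not valid.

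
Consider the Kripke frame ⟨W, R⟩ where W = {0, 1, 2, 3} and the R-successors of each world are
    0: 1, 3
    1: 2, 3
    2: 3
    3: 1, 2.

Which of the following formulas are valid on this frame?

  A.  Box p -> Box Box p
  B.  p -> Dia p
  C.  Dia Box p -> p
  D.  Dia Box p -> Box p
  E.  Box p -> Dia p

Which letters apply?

E

R is not reflexive: not 0 R 0.
R is not symmetric: 0 R 1 but not 1 R 0.
R is not transitive: 0 R 1 and 1 R 2 but not 0 R 2.
R is not euclidean: 3 R 2 and 3 R 1 but not 2 R 1.
R is serial: every world has an R-successor.
(A) Box p -> Box Box p (axiom 4) characterises the transitive frames. R is not transitive — not valid.
(B) p -> Dia p is the dual of axiom T; it is valid on a frame exactly when R is reflexive. R is not reflexive, so not valid.
(C) Dia Box p -> p (the dual of axiom B) characterises the symmetric frames. R is not symmetric — not valid.
(D) Dia Box p -> Box p (the dual of axiom 5) characterises the euclidean frames. R is not euclidean — not valid.
(E) Box p -> Dia p is axiom D; it is valid on a frame exactly when R is serial. R is serial, so valid.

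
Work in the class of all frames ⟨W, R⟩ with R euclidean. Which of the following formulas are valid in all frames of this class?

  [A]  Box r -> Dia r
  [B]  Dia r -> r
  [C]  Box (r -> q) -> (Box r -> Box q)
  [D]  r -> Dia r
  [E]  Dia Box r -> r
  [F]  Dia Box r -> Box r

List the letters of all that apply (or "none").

C, F

(A) Box r -> Dia r is axiom D, which corresponds to seriality. Such an R need not be serial — not valid.
(B) Dia r -> r is the converse of T; it holds exactly when R ⊆ identity. Such an R need not be a subset of the identity — not valid.
(C) this is just K, valid on every normal frame.
(D) r -> Dia r is the dual of axiom T, which corresponds to reflexivity. Such an R need not be reflexive — not valid.
(E) the dual of axiom B: valid iff R is symmetric. Such an R need not be symmetric — not valid.
(F) Dia Box r -> Box r is the dual of axiom 5, which corresponds to the euclidean property. Every such R is euclidean — valid.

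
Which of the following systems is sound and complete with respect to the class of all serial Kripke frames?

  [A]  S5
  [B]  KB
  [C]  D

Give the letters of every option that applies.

C

(A) S5 is determined by the class of reflexive, symmetric, and transitive frames.
(B) KB is determined by the class of symmetric frames.
(C) D is determined by exactly this class.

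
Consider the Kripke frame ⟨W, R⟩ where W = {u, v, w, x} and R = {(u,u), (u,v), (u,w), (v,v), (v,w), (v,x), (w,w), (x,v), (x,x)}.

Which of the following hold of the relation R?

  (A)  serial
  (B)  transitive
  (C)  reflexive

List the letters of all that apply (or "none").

A, C

(A) serial: every world has an R-successor.
(B) not transitive: u R v and v R x but not u R x.
(C) reflexive: each world relates to itself.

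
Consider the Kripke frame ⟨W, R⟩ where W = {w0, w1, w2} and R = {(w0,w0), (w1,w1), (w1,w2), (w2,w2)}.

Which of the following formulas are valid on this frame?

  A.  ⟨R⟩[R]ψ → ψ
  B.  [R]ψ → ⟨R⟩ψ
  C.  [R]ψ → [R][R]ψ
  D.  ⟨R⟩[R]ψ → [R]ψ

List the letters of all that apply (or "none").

B, C

R is not symmetric: w1 R w2 but not w2 R w1.
R is transitive: R is closed under composition.
R is not euclidean: w1 R w2 and w1 R w1 but not w2 R w1.
R is serial: every world has an R-successor.
(A) the dual of axiom B: valid iff R is symmetric. R is not symmetric — not valid.
(B) axiom D: valid iff R is serial. R is serial — valid.
(C) [R]ψ → [R][R]ψ is axiom 4, which corresponds to transitivity. R is transitive — valid.
(D) ⟨R⟩[R]ψ → [R]ψ is the dual of axiom 5; it is valid on a frame exactly when R is euclidean. R is not euclidean, so not valid.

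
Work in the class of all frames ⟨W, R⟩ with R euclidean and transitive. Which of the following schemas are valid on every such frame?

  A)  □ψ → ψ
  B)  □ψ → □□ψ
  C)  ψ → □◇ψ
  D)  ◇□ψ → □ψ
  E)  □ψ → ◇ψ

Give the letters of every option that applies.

(A) □ψ → ψ is axiom T, which corresponds to reflexivity. Such an R need not be reflexive — not valid.
(B) axiom 4: valid iff R is transitive. Every such R is transitive — valid.
(C) ψ → □◇ψ is axiom B; it is valid on a frame exactly when R is symmetric. Such an R need not be symmetric, so not valid.
(D) ◇□ψ → □ψ is the dual of axiom 5, which corresponds to the euclidean property. Every such R is euclidean — valid.
(E) □ψ → ◇ψ is axiom D; it is valid on a frame exactly when R is serial. Such an R need not be serial, so not valid.

B, D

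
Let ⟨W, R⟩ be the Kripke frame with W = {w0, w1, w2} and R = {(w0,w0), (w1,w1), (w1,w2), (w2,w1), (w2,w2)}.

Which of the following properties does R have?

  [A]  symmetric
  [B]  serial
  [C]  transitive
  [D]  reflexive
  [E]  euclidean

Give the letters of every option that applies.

A, B, C, D, E

(A) symmetric: every R-edge is matched by its reverse.
(B) serial: every world has an R-successor.
(C) transitive: R is closed under composition.
(D) reflexive: each world relates to itself.
(E) euclidean: any two R-successors of the same world are R-related.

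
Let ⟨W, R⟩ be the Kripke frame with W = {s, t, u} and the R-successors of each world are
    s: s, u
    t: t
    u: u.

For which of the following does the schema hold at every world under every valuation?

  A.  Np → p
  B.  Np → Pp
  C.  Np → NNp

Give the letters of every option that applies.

A, B, C

R is reflexive: each world relates to itself.
R is transitive: R is closed under composition.
R is serial: every world has an R-successor.
(A) Np → p is axiom T, which corresponds to reflexivity. R is reflexive — valid.
(B) Np → Pp is axiom D; it is valid on a frame exactly when R is serial. R is serial, so valid.
(C) Np → NNp is axiom 4, which corresponds to transitivity. R is transitive — valid.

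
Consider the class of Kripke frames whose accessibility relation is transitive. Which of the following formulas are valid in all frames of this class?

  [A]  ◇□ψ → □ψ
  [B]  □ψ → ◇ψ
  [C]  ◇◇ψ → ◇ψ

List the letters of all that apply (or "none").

C

(A) ◇□ψ → □ψ (the dual of axiom 5) characterises the euclidean frames. Such an R need not be euclidean — not valid.
(B) axiom D: valid iff R is serial. Such an R need not be serial — not valid.
(C) ◇◇ψ → ◇ψ is the dual of axiom 4, which corresponds to transitivity. Every such R is transitive — valid.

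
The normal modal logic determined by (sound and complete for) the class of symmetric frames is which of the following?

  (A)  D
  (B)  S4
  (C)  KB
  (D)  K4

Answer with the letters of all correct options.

C

(A) D is determined by the class of serial frames.
(B) S4 is determined by the class of reflexive and transitive frames.
(C) KB is determined by exactly this class.
(D) K4 is determined by the class of transitive frames.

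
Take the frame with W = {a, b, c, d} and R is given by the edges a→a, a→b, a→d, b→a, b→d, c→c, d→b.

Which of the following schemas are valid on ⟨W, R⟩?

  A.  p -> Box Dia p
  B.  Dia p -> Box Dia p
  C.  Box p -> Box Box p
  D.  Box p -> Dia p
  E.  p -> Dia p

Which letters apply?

D

R is not reflexive: not b R b.
R is not symmetric: a R d but not d R a.
R is not transitive: b R a and a R b but not b R b.
R is not euclidean: a R d and a R a but not d R a.
R is serial: every world has an R-successor.
(A) axiom B: valid iff R is symmetric. R is not symmetric — not valid.
(B) Dia p -> Box Dia p is axiom 5; it is valid on a frame exactly when R is euclidean. R is not euclidean, so not valid.
(C) Box p -> Box Box p (axiom 4) characterises the transitive frames. R is not transitive — not valid.
(D) Box p -> Dia p is axiom D, which corresponds to seriality. R is serial — valid.
(E) p -> Dia p (the dual of axiom T) characterises the reflexive frames. R is not reflexive — not valid.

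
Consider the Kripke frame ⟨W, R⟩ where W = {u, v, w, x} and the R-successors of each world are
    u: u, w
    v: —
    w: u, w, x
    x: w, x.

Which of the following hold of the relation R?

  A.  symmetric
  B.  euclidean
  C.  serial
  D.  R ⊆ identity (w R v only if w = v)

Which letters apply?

(A) symmetric: every R-edge is matched by its reverse.
(B) not euclidean: w R u and w R x but not u R x.
(C) not serial: v has no R-successor.
(D) not ⊆ identity: u R w with u ≠ w.

A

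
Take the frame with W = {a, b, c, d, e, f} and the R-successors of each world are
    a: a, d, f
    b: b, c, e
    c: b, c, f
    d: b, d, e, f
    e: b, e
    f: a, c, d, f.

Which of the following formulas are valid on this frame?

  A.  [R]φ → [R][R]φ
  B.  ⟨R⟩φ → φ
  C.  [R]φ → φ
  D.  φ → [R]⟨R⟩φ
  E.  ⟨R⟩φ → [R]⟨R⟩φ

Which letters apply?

R is reflexive: each world relates to itself.
R is not symmetric: a R d but not d R a.
R is not transitive: a R d and d R b but not a R b.
R is not euclidean: a R d and a R a but not d R a.
R is not a subset of the identity: a R d with a ≠ d.
(A) [R]φ → [R][R]φ is axiom 4; it is valid on a frame exactly when R is transitive. R is not transitive, so not valid.
(B) ⟨R⟩φ → φ is valid only on frames where every R-edge is a self-loop. Here R ⊄ identity — not valid.
(C) [R]φ → φ is axiom T, which corresponds to reflexivity. R is reflexive — valid.
(D) φ → [R]⟨R⟩φ is axiom B; it is valid on a frame exactly when R is symmetric. R is not symmetric, so not valid.
(E) axiom 5: valid iff R is euclidean. R is not euclidean — not valid.

C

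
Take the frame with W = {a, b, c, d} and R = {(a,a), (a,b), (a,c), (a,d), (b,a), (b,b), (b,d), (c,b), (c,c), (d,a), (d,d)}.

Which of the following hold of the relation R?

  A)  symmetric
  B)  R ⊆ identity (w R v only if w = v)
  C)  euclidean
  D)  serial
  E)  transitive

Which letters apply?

D

(A) not symmetric: a R c but not c R a.
(B) not ⊆ identity: a R b with a ≠ b.
(C) not euclidean: a R b and a R c but not b R c.
(D) serial: every world has an R-successor.
(E) not transitive: b R a and a R c but not b R c.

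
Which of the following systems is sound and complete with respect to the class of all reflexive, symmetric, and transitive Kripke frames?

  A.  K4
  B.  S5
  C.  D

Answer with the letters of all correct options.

(A) K4 is determined by the class of transitive frames.
(B) S5 is determined by exactly this class.
(C) D is determined by the class of serial frames.

B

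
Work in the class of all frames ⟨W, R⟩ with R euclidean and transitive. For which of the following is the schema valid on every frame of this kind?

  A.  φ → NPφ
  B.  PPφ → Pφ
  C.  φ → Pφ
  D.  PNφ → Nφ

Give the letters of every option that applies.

B, D

(A) φ → NPφ is axiom B; it is valid on a frame exactly when R is symmetric. Such an R need not be symmetric, so not valid.
(B) PPφ → Pφ (the dual of axiom 4) characterises the transitive frames. Every such R is transitive — valid.
(C) φ → Pφ is the dual of axiom T, which corresponds to reflexivity. Such an R need not be reflexive — not valid.
(D) PNφ → Nφ (the dual of axiom 5) characterises the euclidean frames. Every such R is euclidean — valid.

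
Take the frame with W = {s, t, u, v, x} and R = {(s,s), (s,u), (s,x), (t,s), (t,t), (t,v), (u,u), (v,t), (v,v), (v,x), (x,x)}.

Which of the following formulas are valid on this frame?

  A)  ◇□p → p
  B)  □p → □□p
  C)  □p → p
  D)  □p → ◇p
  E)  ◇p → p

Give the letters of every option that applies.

R is reflexive: each world relates to itself.
R is not symmetric: s R u but not u R s.
R is not transitive: t R s and s R u but not t R u.
R is serial: every world has an R-successor.
R is not a subset of the identity: s R u with s ≠ u.
(A) ◇□p → p (the dual of axiom B) characterises the symmetric frames. R is not symmetric — not valid.
(B) □p → □□p (axiom 4) characterises the transitive frames. R is not transitive — not valid.
(C) □p → p (axiom T) characterises the reflexive frames. R is reflexive — valid.
(D) □p → ◇p is axiom D; it is valid on a frame exactly when R is serial. R is serial, so valid.
(E) ◇p → p is the converse of T; it holds exactly when R ⊆ identity. Here R ⊄ identity — not valid.

C, D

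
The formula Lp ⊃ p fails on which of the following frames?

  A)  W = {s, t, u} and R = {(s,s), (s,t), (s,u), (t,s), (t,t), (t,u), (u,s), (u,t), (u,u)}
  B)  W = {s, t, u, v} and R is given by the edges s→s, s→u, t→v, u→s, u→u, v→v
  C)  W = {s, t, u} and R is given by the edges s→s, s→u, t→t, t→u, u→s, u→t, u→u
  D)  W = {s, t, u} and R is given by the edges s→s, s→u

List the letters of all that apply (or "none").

The schema Lp ⊃ p is axiom T; it is valid on a frame iff R is reflexive.
(A) R is reflexive (each world relates to itself), so the schema is valid here.
(B) R is not reflexive (not t R t), so the schema fails here.
(C) R is reflexive (each world relates to itself), so the schema is valid here.
(D) R is not reflexive (not t R t), so the schema fails here.

B, D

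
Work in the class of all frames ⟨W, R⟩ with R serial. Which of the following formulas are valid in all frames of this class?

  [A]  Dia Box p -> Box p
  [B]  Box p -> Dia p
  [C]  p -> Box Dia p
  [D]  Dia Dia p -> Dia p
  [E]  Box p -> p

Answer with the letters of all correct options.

B

(A) Dia Box p -> Box p is the dual of axiom 5, which corresponds to the euclidean property. Such an R need not be euclidean — not valid.
(B) axiom D: valid iff R is serial. Every such R is serial — valid.
(C) p -> Box Dia p is axiom B, which corresponds to symmetry. Such an R need not be symmetric — not valid.
(D) Dia Dia p -> Dia p is the dual of axiom 4; it is valid on a frame exactly when R is transitive. Such an R need not be transitive, so not valid.
(E) Box p -> p (axiom T) characterises the reflexive frames. Such an R need not be reflexive — not valid.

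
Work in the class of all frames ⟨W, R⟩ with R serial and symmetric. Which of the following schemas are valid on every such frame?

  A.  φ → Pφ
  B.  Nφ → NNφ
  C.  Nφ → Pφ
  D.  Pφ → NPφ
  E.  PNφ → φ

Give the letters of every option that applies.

C, E

(A) the dual of axiom T: valid iff R is reflexive. Such an R need not be reflexive — not valid.
(B) axiom 4: valid iff R is transitive. Such an R need not be transitive — not valid.
(C) axiom D: valid iff R is serial. Every such R is serial — valid.
(D) Pφ → NPφ (axiom 5) characterises the euclidean frames. Such an R need not be euclidean — not valid.
(E) the dual of axiom B: valid iff R is symmetric. Every such R is symmetric — valid.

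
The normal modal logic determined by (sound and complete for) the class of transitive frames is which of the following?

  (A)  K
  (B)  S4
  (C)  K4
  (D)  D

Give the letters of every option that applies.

(A) K is determined by the class of arbitrary frames.
(B) S4 is determined by the class of reflexive and transitive frames.
(C) K4 is determined by exactly this class.
(D) D is determined by the class of serial frames.

C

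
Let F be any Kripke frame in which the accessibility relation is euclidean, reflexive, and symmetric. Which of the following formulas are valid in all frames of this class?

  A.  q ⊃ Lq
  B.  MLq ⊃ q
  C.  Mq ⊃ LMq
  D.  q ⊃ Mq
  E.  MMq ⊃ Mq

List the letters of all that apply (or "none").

A relation that is euclidean, reflexive, and symmetric is also serial and transitive.
(A) q ⊃ Lq is equivalent to ◇p→p; it holds exactly when R ⊆ identity. Such an R need not be a subset of the identity — not valid.
(B) the dual of axiom B: valid iff R is symmetric. Every such R is symmetric — valid.
(C) Mq ⊃ LMq is axiom 5, which corresponds to the euclidean property. Every such R is euclidean — valid.
(D) q ⊃ Mq is the dual of axiom T; it is valid on a frame exactly when R is reflexive. Every such R is reflexive, so valid.
(E) the dual of axiom 4: valid iff R is transitive. Every such R is transitive — valid.

B, C, D, E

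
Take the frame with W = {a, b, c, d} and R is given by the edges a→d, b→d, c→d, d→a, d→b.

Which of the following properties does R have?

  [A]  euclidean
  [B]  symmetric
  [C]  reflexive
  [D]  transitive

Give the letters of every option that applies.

(A) not euclidean: d R a and d R b but not a R b.
(B) not symmetric: c R d but not d R c.
(C) not reflexive: not a R a.
(D) not transitive: a R d and d R a but not a R a.

none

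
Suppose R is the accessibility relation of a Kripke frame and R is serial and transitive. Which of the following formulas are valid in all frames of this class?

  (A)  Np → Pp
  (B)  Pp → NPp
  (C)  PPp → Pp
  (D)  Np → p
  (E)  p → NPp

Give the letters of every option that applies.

(A) axiom D: valid iff R is serial. Every such R is serial — valid.
(B) Pp → NPp (axiom 5) characterises the euclidean frames. Such an R need not be euclidean — not valid.
(C) the dual of axiom 4: valid iff R is transitive. Every such R is transitive — valid.
(D) Np → p is axiom T; it is valid on a frame exactly when R is reflexive. Such an R need not be reflexive, so not valid.
(E) axiom B: valid iff R is symmetric. Such an R need not be symmetric — not valid.

A, C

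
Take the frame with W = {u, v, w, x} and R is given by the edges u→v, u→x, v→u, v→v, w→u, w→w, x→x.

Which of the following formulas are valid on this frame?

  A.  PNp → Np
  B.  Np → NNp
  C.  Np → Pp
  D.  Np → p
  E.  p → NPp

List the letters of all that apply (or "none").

C

R is not reflexive: not u R u.
R is not symmetric: u R x but not x R u.
R is not transitive: u R v and v R u but not u R u.
R is not euclidean: u R v and u R x but not v R x.
R is serial: every world has an R-successor.
(A) PNp → Np is the dual of axiom 5, which corresponds to the euclidean property. R is not euclidean — not valid.
(B) axiom 4: valid iff R is transitive. R is not transitive — not valid.
(C) axiom D: valid iff R is serial. R is serial — valid.
(D) Np → p is axiom T, which corresponds to reflexivity. R is not reflexive — not valid.
(E) p → NPp (axiom B) characterises the symmetric frames. R is not symmetric — not valid.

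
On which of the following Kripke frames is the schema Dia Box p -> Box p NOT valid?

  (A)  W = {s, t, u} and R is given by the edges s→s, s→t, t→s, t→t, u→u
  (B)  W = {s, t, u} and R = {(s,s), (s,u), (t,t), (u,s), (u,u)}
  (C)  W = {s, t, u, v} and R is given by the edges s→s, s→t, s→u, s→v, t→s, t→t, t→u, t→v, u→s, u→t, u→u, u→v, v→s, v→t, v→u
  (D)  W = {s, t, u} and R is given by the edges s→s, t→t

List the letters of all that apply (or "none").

C

The schema Dia Box p -> Box p is the dual of axiom 5; it is valid on a frame iff R is euclidean.
(A) R is euclidean (any two R-successors of the same world are R-related), so the schema is valid here.
(B) R is euclidean (any two R-successors of the same world are R-related), so the schema is valid here.
(C) R is not euclidean (s R v and s R v but not v R v), so the schema fails here.
(D) R is euclidean (any two R-successors of the same world are R-related), so the schema is valid here.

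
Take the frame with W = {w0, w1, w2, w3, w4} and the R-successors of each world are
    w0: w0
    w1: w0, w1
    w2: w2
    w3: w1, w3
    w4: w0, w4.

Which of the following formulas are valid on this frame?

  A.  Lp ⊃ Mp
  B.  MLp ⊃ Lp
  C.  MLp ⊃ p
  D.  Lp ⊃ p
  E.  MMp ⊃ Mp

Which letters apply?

R is reflexive: each world relates to itself.
R is not symmetric: w1 R w0 but not w0 R w1.
R is not transitive: w3 R w1 and w1 R w0 but not w3 R w0.
R is not euclidean: w1 R w0 and w1 R w1 but not w0 R w1.
R is serial: every world has an R-successor.
(A) Lp ⊃ Mp is axiom D, which corresponds to seriality. R is serial — valid.
(B) the dual of axiom 5: valid iff R is euclidean. R is not euclidean — not valid.
(C) MLp ⊃ p (the dual of axiom B) characterises the symmetric frames. R is not symmetric — not valid.
(D) axiom T: valid iff R is reflexive. R is reflexive — valid.
(E) the dual of axiom 4: valid iff R is transitive. R is not transitive — not valid.

A, D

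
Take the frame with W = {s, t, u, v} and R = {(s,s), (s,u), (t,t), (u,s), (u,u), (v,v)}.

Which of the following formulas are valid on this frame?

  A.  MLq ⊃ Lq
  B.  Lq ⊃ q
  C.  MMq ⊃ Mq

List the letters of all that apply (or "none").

R is reflexive: each world relates to itself.
R is transitive: R is closed under composition.
R is euclidean: any two R-successors of the same world are R-related.
(A) MLq ⊃ Lq is the dual of axiom 5; it is valid on a frame exactly when R is euclidean. R is euclidean, so valid.
(B) Lq ⊃ q is axiom T, which corresponds to reflexivity. R is reflexive — valid.
(C) MMq ⊃ Mq (the dual of axiom 4) characterises the transitive frames. R is transitive — valid.

A, B, C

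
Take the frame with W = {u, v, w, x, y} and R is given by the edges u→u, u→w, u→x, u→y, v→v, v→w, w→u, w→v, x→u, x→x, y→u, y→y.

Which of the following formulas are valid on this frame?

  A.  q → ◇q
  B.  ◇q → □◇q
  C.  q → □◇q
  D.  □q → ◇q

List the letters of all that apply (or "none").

C, D

R is not reflexive: not w R w.
R is symmetric: every R-edge is matched by its reverse.
R is not euclidean: u R w and u R x but not w R x.
R is serial: every world has an R-successor.
(A) the dual of axiom T: valid iff R is reflexive. R is not reflexive — not valid.
(B) ◇q → □◇q is axiom 5, which corresponds to the euclidean property. R is not euclidean — not valid.
(C) q → □◇q is axiom B, which corresponds to symmetry. R is symmetric — valid.
(D) axiom D: valid iff R is serial. R is serial — valid.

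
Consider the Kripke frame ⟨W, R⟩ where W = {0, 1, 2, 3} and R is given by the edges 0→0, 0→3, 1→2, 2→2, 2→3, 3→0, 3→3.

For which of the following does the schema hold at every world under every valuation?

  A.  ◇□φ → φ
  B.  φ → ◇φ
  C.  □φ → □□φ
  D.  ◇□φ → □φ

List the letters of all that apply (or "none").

none

R is not reflexive: not 1 R 1.
R is not symmetric: 1 R 2 but not 2 R 1.
R is not transitive: 1 R 2 and 2 R 3 but not 1 R 3.
R is not euclidean: 2 R 3 and 2 R 2 but not 3 R 2.
(A) ◇□φ → φ is the dual of axiom B; it is valid on a frame exactly when R is symmetric. R is not symmetric, so not valid.
(B) φ → ◇φ is the dual of axiom T; it is valid on a frame exactly when R is reflexive. R is not reflexive, so not valid.
(C) □φ → □□φ is axiom 4; it is valid on a frame exactly when R is transitive. R is not transitive, so not valid.
(D) the dual of axiom 5: valid iff R is euclidean. R is not euclidean — not valid.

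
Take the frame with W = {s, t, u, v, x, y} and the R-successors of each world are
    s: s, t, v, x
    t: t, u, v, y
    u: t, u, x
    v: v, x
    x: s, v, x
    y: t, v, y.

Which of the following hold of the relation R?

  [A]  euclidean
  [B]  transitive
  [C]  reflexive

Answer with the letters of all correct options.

C

(A) not euclidean: s R t and s R s but not t R s.
(B) not transitive: s R t and t R u but not s R u.
(C) reflexive: each world relates to itself.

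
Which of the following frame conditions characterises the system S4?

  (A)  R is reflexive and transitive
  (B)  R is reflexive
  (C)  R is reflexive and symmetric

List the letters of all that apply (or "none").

(A) S4 is sound and complete for exactly this class.
(B) this class determines T (= KT), not S4.
(C) this class determines B (= KTB), not S4.

A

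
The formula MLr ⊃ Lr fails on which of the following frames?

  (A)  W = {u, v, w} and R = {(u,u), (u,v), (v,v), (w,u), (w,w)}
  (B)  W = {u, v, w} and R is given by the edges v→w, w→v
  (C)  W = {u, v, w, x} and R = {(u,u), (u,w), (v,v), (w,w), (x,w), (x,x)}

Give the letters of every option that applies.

A, B, C

The schema MLr ⊃ Lr is the dual of axiom 5; it is valid on a frame iff R is euclidean.
(A) R is not euclidean (u R v and u R u but not v R u), so the schema fails here.
(B) R is not euclidean (v R w and v R w but not w R w), so the schema fails here.
(C) R is not euclidean (u R w and u R u but not w R u), so the schema fails here.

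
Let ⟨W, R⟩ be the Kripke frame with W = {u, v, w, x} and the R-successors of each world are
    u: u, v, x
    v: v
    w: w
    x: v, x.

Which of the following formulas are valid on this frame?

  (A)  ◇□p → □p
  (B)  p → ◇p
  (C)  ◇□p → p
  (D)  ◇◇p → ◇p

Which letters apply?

R is reflexive: each world relates to itself.
R is not symmetric: u R v but not v R u.
R is transitive: R is closed under composition.
R is not euclidean: u R v and u R u but not v R u.
(A) ◇□p → □p (the dual of axiom 5) characterises the euclidean frames. R is not euclidean — not valid.
(B) p → ◇p (the dual of axiom T) characterises the reflexive frames. R is reflexive — valid.
(C) ◇□p → p is the dual of axiom B; it is valid on a frame exactly when R is symmetric. R is not symmetric, so not valid.
(D) the dual of axiom 4: valid iff R is transitive. R is transitive — valid.

B, D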